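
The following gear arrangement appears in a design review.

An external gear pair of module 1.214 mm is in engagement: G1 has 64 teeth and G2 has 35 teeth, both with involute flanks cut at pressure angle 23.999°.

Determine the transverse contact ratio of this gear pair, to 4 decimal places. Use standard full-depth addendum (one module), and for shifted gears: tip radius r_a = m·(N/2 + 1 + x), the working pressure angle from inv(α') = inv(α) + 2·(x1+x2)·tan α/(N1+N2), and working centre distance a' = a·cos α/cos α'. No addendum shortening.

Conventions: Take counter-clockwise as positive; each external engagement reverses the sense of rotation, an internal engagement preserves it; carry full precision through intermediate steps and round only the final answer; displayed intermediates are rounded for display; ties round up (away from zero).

class = single-mesh tooth geometry [involute pair 64T × 35T, m = 1.214]
base radii: r_b1 = 35.489690, r_b2 = 19.408424
tip radii: r_a1 = 40.062000, r_a2 = 22.459000
no profile shift: α' = α, a' = a
action lengths: √(r_a1²−r_b1²) = 18.586171, √(r_a2²−r_b2²) = 11.301317
base pitch p_b = π·m·cos α = 3.484192
CR = (18.586171 + 11.301317 − 60.093000·sin 23.99900°)/3.484192 = 1.563180
contact ratio ≈ 1.5632

1.5632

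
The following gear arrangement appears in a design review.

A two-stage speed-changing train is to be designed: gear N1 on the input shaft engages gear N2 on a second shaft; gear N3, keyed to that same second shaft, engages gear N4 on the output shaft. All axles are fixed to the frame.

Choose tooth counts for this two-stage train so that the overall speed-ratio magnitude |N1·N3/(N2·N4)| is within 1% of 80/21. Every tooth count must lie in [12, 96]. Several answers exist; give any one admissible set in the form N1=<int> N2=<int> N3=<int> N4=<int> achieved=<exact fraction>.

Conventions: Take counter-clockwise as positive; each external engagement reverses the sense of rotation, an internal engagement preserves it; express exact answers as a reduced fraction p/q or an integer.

topology: fixed-axis compound train — 2 stages, target 80/21
target = 80/21 in lowest terms: an exact hit needs N1·N3 = k·80 and N2·N4 = k·21 for one integer k, every count in [12, 96]; additionally prefer no 1:1 stage (N1 ≠ N2, N3 ≠ N4)
k = 1…7: no 1:1-free in-range split of k·80 and k·21 into factor pairs; take k = 8
k = 8: N1·N3 = 640 = 16·40, N2·N4 = 168 = 12·14
achieved = 16·40/(12·14) = 80/21; |achieved − target| = 0 ≤ 4/105 ✓

N1=16 N2=12 N3=40 N4=14 achieved=80/21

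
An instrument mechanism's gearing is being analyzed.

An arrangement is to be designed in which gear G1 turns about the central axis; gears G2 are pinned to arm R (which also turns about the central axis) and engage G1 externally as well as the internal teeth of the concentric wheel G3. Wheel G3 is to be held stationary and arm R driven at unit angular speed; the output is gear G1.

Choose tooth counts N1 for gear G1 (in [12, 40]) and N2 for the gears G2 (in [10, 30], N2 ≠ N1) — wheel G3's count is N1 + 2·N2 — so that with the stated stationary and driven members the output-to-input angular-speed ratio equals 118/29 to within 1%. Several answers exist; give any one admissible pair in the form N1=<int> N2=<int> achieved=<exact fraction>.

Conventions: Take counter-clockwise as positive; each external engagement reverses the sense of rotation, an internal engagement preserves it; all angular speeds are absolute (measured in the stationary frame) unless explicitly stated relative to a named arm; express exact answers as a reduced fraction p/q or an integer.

N1=29 N2=30 achieved=118/29

planetary set to be sized for 118/29 (Willis relation)
Willis with ω_ring = 0: ω_sun/ω_arm = (N1+N3)/N1; set equal to 118/29  ⇒  N3/N1 = 118/29 − 1 = 89/29
N3 = N1 + 2·N2  ⇒  N2/N1 = (N3/N1 − 1)/2 = (89/29 − 1)/2 = 30/29
smallest multiple with N1 ≥ 12 and N2 ≥ 10: k = 1  ⇒  N1 = 1·29 = 29, N2 = 1·30 = 30 (N1 ≤ 40, N2 ≤ 30, N2 ≠ N1 ✓), N3 = 29 + 2·30 = 89
check: (N1+N3)/N1 with N1 = 29, N3 = 89 gives 118/29; |achieved − target| = 0 ≤ 59/1450 ✓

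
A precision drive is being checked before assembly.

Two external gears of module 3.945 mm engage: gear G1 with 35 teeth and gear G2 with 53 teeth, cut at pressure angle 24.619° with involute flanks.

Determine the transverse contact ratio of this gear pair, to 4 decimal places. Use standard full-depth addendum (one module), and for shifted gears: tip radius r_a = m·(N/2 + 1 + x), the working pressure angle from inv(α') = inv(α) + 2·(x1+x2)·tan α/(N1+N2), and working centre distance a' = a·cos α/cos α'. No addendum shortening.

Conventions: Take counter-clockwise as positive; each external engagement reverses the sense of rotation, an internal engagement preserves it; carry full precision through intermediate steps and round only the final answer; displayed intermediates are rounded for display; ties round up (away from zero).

1.5314

class = single-mesh tooth geometry [involute pair 35T × 53T, m = 3.945]
base radii: r_b1 = 62.761854, r_b2 = 95.039379
tip radii: r_a1 = 72.982500, r_a2 = 108.487500
no profile shift: α' = α, a' = a
action lengths: √(r_a1²−r_b1²) = 37.247751, √(r_a2²−r_b2²) = 52.316862
base pitch p_b = π·m·cos α = 11.266982
CR = (37.247751 + 52.316862 − 173.580000·sin 24.61900°)/11.266982 = 1.531400
contact ratio ≈ 1.5314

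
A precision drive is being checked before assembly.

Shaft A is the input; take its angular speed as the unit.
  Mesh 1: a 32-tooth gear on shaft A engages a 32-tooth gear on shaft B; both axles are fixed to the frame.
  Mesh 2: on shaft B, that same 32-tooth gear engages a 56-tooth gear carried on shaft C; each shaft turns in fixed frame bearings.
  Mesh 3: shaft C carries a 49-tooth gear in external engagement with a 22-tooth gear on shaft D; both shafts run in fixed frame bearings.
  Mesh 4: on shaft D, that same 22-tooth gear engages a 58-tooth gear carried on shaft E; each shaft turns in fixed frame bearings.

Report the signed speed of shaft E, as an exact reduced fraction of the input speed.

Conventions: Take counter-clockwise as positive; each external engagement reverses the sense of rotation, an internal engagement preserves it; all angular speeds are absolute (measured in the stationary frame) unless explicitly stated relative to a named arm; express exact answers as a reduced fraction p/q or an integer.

14/29

4-mesh fixed-axis compound train (all bearings frame-fixed)
mesh 1 [32T→32T]: |ω|/ω_in = 1×32/32 = 1, sense flips to −
mesh 2 [32T→56T]: |ω|/ω_in = 1×32/56 = 4/7, sense flips to +
mesh 3 [49T→22T]: |ω|/ω_in = (4/7)×49/22 = 14/11, sense flips to −
mesh 4 [22T→58T]: |ω|/ω_in = (14/11)×22/58 = 14/29, sense flips to +
signed output speed (× input speed) = 14/29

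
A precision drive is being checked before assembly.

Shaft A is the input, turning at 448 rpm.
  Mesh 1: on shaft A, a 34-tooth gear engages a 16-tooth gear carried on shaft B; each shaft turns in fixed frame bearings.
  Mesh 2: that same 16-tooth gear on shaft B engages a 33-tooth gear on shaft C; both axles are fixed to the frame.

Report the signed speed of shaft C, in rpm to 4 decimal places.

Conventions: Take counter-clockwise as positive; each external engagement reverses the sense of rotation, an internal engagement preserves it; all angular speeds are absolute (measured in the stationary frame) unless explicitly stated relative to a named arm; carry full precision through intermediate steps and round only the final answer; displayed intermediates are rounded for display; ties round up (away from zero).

+461.5758 rpm

recognized (3 fixed axles, 2 meshes): fixed-axis compound train
mesh 1 [34T→16T]: ω = 448.0000×34/16 = 952.0000 rpm, sense flips to −
mesh 2 [16T→33T]: ω = 952.0000×16/33 = 461.5758 rpm, sense flips to +
signed output speed = +461.5758 rpm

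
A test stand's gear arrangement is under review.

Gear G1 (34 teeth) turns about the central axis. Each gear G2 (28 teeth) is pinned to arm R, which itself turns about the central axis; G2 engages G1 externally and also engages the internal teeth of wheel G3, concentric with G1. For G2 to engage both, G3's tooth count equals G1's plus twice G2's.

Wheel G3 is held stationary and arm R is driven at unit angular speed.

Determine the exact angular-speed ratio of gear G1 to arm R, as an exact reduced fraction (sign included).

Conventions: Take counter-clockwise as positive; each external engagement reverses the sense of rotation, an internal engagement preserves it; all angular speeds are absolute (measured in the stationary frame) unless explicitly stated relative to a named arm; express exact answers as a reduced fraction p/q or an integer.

class = planetary set [G3 = 34+2·28 = 90; Willis about the carrier]
ring teeth: 34 + 2·28 = 90
34(ω_sun−ω_arm) = −90(ω_ring−ω_arm),  ω_ring = 0, ω_arm = 1
ω_sun = 1 − (90/34)(0−1) = 62/17
ω_out/ω_in = 62/17

62/17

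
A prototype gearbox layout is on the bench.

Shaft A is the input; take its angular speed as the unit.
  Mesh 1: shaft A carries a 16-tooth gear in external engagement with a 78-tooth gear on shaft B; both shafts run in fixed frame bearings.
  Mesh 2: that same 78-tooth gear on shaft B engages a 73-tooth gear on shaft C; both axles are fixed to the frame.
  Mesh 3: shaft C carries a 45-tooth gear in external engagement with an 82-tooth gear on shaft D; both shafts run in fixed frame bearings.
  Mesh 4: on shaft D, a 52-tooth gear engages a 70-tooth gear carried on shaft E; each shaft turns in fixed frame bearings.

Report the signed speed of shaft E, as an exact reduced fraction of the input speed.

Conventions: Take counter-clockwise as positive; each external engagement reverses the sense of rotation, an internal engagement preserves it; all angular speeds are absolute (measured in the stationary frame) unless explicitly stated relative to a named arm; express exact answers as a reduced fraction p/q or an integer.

4-mesh fixed-axis compound train (all bearings frame-fixed)
mesh 1 [16T→78T]: |ω|/ω_in = 1×16/78 = 8/39, sense flips to −
mesh 2 [78T→73T]: |ω|/ω_in = (8/39)×78/73 = 16/73, sense flips to +
mesh 3 [45T→82T]: |ω|/ω_in = (16/73)×45/82 = 360/2993, sense flips to −
mesh 4 [52T→70T]: |ω|/ω_in = (360/2993)×52/70 = 1872/20951, sense flips to +
signed output speed (× input speed) = 1872/20951

1872/20951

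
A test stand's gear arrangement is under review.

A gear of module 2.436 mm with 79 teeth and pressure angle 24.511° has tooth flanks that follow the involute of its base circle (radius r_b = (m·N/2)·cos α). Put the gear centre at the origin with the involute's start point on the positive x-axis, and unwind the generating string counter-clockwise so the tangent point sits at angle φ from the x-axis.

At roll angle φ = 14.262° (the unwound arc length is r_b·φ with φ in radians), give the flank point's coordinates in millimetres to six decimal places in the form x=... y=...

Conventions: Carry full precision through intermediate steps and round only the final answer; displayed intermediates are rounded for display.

topology: single-mesh involute geometry — m = 2.436, N = 79
pitch radius r_p = m·N/2 = 2.436·79/2 = 96.222000
base radius r_b = r_p·cos α = 96.222000·cos 24.511° = 87.550631
roll angle φ = 14.262° = 0.24891886 rad
x = r_b·(cos φ + φ·sin φ) = 90.221106
y = r_b·(sin φ − φ·cos φ) = 0.447320

x=90.221106 y=0.447320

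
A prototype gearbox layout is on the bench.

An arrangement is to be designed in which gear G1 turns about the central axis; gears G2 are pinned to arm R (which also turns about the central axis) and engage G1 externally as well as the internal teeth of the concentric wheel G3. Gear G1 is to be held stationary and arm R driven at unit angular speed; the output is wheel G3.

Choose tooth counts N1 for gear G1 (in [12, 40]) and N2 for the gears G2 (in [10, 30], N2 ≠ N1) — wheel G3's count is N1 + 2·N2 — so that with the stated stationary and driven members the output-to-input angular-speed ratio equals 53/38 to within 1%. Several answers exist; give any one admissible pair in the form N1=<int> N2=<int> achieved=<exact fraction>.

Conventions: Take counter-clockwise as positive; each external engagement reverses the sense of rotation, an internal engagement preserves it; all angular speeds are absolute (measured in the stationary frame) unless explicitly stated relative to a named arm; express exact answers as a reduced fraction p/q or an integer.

N1=30 N2=23 achieved=53/38

design class (target 53/38): planetary set
Willis with ω_sun = 0: ω_ring/ω_arm = (N1+N3)/N3; set equal to 53/38  ⇒  N3/N1 = 1/(53/38 − 1) = 38/15
N3 = N1 + 2·N2  ⇒  N2/N1 = (N3/N1 − 1)/2 = (38/15 − 1)/2 = 23/30
smallest multiple with N1 ≥ 12 and N2 ≥ 10: k = 1  ⇒  N1 = 1·30 = 30, N2 = 1·23 = 23 (N1 ≤ 40, N2 ≤ 30, N2 ≠ N1 ✓), N3 = 30 + 2·23 = 76
check: (N1+N3)/N3 with N1 = 30, N3 = 76 gives 53/38; |achieved − target| = 0 ≤ 53/3800 ✓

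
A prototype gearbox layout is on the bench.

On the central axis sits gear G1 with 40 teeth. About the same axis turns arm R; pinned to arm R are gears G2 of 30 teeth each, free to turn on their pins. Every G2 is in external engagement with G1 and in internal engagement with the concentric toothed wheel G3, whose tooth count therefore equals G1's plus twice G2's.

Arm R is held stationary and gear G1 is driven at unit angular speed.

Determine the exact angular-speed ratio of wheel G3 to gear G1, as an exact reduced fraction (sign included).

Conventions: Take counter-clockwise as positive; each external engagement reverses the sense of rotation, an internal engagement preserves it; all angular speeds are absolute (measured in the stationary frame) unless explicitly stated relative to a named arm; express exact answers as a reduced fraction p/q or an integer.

topology: planetary set — G1 40T / G2 30T / G3 100T, arm = carrier (Willis)
ring teeth: 40 + 2·30 = 100
40(ω_sun−ω_arm) = −100(ω_ring−ω_arm),  ω_arm = 0, ω_sun = 1
ω_ring = 0 − (40/100)(1−0) = -2/5
ω_out/ω_in = -2/5

-2/5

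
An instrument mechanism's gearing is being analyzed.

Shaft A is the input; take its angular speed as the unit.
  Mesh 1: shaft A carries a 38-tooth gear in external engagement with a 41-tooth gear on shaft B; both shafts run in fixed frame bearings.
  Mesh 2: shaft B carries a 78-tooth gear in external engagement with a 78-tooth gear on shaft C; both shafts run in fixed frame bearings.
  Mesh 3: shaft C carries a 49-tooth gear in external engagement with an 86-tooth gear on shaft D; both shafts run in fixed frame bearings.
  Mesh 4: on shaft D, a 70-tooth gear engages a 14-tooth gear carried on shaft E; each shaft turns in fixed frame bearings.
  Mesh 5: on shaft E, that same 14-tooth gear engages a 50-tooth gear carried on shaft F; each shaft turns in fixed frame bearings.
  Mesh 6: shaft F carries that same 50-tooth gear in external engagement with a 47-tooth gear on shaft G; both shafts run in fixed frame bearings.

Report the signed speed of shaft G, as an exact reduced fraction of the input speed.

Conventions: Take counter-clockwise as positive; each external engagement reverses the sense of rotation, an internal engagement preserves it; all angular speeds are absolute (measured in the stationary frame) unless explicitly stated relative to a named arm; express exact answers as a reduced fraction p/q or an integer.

65170/82861

6-mesh fixed-axis compound train (all bearings frame-fixed)
mesh 1 [38T→41T]: |ω|/ω_in = 1×38/41 = 38/41, sense flips to −
mesh 2 [78T→78T]: |ω|/ω_in = (38/41)×78/78 = 38/41, sense flips to +
mesh 3 [49T→86T]: |ω|/ω_in = (38/41)×49/86 = 931/1763, sense flips to −
mesh 4 [70T→14T]: |ω|/ω_in = (931/1763)×70/14 = 4655/1763, sense flips to +
mesh 5 [14T→50T]: |ω|/ω_in = (4655/1763)×14/50 = 6517/8815, sense flips to −
mesh 6 [50T→47T]: |ω|/ω_in = (6517/8815)×50/47 = 65170/82861, sense flips to +
signed output speed (× input speed) = 65170/82861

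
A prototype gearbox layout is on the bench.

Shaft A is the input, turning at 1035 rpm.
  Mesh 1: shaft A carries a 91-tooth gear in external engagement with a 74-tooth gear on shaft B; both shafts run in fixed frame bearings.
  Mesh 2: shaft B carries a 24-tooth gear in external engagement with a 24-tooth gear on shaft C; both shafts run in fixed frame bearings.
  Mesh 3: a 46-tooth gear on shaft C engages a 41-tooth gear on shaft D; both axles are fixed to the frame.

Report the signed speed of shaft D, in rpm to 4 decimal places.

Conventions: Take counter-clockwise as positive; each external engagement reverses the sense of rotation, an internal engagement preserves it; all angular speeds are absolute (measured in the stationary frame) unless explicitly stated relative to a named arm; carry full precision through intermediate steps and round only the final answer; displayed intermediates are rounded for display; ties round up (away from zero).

-1427.9862 rpm

topology: fixed-axis compound train — 3 meshes, A→D
mesh 1 [91T→74T]: ω = 1035.0000×91/74 = 1272.7703 rpm, sense flips to −
mesh 2 [24T→24T]: ω = 1272.7703×24/24 = 1272.7703 rpm, sense flips to +
mesh 3 [46T→41T]: ω = 1272.7703×46/41 = 1427.9862 rpm, sense flips to −
signed output speed = -1427.9862 rpm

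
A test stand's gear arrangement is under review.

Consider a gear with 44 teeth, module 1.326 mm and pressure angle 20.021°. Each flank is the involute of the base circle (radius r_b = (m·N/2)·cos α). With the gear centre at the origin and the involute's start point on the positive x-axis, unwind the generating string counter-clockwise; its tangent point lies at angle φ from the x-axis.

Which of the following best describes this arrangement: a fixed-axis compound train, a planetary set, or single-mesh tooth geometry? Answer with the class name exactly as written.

topology: single-mesh involute geometry — m = 1.326, N = 44
classification: single-mesh tooth geometry

single-mesh tooth geometry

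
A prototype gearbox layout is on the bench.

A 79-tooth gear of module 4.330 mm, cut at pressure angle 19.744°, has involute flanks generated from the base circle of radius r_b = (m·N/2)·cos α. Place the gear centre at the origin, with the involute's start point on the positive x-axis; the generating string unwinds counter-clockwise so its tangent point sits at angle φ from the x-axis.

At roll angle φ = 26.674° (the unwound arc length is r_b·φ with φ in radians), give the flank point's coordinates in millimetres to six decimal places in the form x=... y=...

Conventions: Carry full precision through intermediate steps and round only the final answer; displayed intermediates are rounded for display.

class = single-mesh tooth geometry [base-circle involute, m = 4.330, 79T]
pitch radius r_p = m·N/2 = 4.330·79/2 = 171.035000
base radius r_b = r_p·cos α = 171.035000·cos 19.744° = 160.980091
roll angle φ = 26.674° = 0.46554912 rad
x = r_b·(cos φ + φ·sin φ) = 177.491256
y = r_b·(sin φ − φ·cos φ) = 5.297920

x=177.491256 y=5.297920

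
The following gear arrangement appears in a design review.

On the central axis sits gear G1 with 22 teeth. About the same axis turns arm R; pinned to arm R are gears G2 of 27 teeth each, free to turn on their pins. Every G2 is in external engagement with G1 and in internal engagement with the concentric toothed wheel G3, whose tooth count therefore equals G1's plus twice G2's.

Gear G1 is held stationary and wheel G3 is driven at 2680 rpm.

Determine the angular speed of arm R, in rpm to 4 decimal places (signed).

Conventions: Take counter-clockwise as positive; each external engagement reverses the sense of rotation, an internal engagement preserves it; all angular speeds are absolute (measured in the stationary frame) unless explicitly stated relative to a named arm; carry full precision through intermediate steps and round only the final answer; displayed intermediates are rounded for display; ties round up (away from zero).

+2078.3673 rpm

class = planetary set [G3 = 22+2·27 = 76; Willis about the carrier]
normalise by the input: solve with ω_ring = 1, then scale by 2680 rpm
ring teeth: 22 + 2·27 = 76
22(ω_sun−ω_arm) = −76(ω_ring−ω_arm),  ω_sun = 0, ω_ring = 1
22(0−ω_arm) = −76(1−ω_arm)  ⇒  98·ω_arm = 76  ⇒  ω_arm = 38/49
scale: ω_arm = 38/49 × 2680 rpm = +2078.3673 rpm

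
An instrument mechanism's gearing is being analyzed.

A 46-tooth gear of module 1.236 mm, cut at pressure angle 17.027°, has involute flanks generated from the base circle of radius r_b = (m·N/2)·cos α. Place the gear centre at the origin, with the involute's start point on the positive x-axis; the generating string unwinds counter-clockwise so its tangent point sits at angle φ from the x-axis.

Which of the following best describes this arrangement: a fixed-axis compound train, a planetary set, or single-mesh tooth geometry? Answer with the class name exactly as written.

single-mesh tooth geometry

single-mesh involute tooth geometry (46T wheel at module 1.236)
classification: single-mesh tooth geometry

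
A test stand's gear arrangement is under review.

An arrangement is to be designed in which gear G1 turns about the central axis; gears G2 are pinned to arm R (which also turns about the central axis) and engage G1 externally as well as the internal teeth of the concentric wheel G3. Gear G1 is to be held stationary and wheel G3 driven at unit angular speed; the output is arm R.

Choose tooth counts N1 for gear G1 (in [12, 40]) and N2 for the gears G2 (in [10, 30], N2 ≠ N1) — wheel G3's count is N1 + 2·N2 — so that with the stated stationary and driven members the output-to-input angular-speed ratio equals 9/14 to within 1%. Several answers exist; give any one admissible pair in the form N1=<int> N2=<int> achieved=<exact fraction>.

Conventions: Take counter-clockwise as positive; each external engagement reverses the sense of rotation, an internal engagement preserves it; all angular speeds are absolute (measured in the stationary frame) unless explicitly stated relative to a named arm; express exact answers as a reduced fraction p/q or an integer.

planetary set to be sized for 9/14 (Willis relation)
Willis with ω_sun = 0: ω_arm/ω_ring = N3/(N1+N3); set equal to 9/14  ⇒  N3/N1 = (9/14)/(1 − 9/14) = 9/5
N3 = N1 + 2·N2  ⇒  N2/N1 = (N3/N1 − 1)/2 = (9/5 − 1)/2 = 2/5
smallest multiple with N1 ≥ 12 and N2 ≥ 10: k = 5  ⇒  N1 = 5·5 = 25, N2 = 5·2 = 10 (N1 ≤ 40, N2 ≤ 30, N2 ≠ N1 ✓), N3 = 25 + 2·10 = 45
check: N3/(N1+N3) with N1 = 25, N3 = 45 gives 9/14; |achieved − target| = 0 ≤ 9/1400 ✓

N1=25 N2=10 achieved=9/14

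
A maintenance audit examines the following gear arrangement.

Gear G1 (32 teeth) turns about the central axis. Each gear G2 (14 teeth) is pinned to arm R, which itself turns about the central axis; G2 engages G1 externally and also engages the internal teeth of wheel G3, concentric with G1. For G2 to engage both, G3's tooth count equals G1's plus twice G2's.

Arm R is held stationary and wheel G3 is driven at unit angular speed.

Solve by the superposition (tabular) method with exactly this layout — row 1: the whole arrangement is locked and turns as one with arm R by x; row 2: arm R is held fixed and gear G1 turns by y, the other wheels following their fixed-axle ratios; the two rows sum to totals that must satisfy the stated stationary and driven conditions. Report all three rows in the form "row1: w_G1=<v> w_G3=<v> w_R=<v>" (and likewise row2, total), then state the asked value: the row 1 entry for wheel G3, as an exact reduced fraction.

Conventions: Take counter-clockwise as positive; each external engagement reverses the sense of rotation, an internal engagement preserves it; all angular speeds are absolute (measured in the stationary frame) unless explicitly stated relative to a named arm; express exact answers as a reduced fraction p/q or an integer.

row1: w_G1=0 w_G3=0 w_R=0
row2: w_G1=-15/8 w_G3=1 w_R=0
total: w_G1=-15/8 w_G3=1 w_R=0
asked value: 0

recognized (axles ride arm R): planetary set, 32/14/60 teeth
row 1 (train locked, turned with arm): all members turn x
row 2 (arm held, sun turns y): ω_ring = −(32/60)·y, ω_arm = 0
boundary: total ω_arm = x = 0 and total ω_ring = x − (32/60)·y = 1  ⇒  y = -15/8, x = 0
row 2 ring = −(32/60)·(-15/8) = 1
totals (row 1 + row 2): sun 0 + (-15/8) = -15/8, ring 0 + 1 = 1, arm 0 + 0 = 0
asked cell (row1, ring) = 0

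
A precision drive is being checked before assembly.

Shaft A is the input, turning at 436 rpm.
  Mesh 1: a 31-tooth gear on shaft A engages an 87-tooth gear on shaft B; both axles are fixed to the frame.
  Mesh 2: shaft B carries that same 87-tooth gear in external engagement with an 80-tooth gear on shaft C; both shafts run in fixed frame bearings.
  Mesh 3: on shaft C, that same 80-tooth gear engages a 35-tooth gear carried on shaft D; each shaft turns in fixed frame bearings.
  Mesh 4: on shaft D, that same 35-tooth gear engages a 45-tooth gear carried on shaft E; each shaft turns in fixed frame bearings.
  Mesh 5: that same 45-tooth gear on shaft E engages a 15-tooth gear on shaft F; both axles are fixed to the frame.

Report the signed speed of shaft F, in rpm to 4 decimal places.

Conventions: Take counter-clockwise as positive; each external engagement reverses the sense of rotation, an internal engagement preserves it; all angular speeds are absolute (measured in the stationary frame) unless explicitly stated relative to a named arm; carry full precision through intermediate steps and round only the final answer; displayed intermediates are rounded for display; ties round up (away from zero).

-901.0667 rpm

class = fixed-axis compound train [5 meshes; 5 ratios multiply, 5 sense flips]
mesh 1 [31T→87T]: ω = 436.0000×31/87 = 155.3563 rpm, sense flips to −
mesh 2 [87T→80T]: ω = 155.3563×87/80 = 168.9500 rpm, sense flips to +
mesh 3 [80T→35T]: ω = 168.9500×80/35 = 386.1714 rpm, sense flips to −
mesh 4 [35T→45T]: ω = 386.1714×35/45 = 300.3556 rpm, sense flips to +
mesh 5 [45T→15T]: ω = 300.3556×45/15 = 901.0667 rpm, sense flips to −
signed output speed = -901.0667 rpm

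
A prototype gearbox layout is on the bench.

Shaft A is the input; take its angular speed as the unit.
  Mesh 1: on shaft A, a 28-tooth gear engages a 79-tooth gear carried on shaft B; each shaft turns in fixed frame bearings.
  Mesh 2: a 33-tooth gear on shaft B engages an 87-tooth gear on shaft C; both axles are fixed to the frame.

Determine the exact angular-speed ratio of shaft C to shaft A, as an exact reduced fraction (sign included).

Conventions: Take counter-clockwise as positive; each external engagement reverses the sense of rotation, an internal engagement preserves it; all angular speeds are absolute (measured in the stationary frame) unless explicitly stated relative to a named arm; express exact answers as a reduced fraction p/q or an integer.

class = fixed-axis compound train [2 meshes; 2 ratios multiply, 2 sense flips]
mesh 1 [28T→79T]: running ratio 28/79, sense −
mesh 2 [33T→87T]: running ratio 308/2291, sense +
ω_out/ω_in = 308/2291

308/2291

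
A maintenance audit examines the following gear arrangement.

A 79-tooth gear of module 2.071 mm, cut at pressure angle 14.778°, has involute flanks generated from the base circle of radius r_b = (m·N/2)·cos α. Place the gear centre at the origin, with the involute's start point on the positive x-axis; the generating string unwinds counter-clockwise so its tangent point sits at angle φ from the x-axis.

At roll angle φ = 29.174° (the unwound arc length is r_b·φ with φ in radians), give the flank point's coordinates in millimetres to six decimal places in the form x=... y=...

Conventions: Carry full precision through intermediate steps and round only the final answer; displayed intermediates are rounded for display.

x=88.697221 y=3.391293

topology: single-mesh involute geometry — m = 2.071, N = 79
pitch radius r_p = m·N/2 = 2.071·79/2 = 81.804500
base radius r_b = r_p·cos α = 81.804500·cos 14.778° = 79.098522
roll angle φ = 29.174° = 0.50918236 rad
x = r_b·(cos φ + φ·sin φ) = 88.697221
y = r_b·(sin φ − φ·cos φ) = 3.391293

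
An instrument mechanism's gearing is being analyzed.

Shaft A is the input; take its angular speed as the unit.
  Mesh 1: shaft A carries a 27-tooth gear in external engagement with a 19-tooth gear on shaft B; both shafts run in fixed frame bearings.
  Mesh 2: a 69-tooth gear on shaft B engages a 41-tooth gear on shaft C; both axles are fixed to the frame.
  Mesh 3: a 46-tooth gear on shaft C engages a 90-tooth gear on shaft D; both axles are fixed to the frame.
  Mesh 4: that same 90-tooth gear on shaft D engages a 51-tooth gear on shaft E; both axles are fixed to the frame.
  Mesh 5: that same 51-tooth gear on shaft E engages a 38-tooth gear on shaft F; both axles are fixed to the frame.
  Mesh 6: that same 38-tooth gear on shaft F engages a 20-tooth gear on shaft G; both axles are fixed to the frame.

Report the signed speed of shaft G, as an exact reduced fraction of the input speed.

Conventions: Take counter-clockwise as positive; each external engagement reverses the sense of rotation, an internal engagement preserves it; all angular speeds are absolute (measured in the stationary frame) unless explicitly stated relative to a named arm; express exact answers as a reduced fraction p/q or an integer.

42849/7790

6-mesh fixed-axis compound train (all bearings frame-fixed)
mesh 1 [27T→19T]: |ω|/ω_in = 1×27/19 = 27/19, sense flips to −
mesh 2 [69T→41T]: |ω|/ω_in = (27/19)×69/41 = 1863/779, sense flips to +
mesh 3 [46T→90T]: |ω|/ω_in = (1863/779)×46/90 = 4761/3895, sense flips to −
mesh 4 [90T→51T]: |ω|/ω_in = (4761/3895)×90/51 = 28566/13243, sense flips to +
mesh 5 [51T→38T]: |ω|/ω_in = (28566/13243)×51/38 = 42849/14801, sense flips to −
mesh 6 [38T→20T]: |ω|/ω_in = (42849/14801)×38/20 = 42849/7790, sense flips to +
signed output speed (× input speed) = 42849/7790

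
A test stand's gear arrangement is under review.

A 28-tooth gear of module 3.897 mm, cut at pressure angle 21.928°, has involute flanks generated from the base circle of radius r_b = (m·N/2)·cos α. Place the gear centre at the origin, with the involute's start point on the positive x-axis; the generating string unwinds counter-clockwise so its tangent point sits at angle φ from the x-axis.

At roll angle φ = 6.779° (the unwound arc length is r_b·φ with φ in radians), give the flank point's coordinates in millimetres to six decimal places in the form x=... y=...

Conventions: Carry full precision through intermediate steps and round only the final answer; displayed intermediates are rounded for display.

topology: single-mesh involute geometry — m = 3.897, N = 28
pitch radius r_p = m·N/2 = 3.897·28/2 = 54.558000
base radius r_b = r_p·cos α = 54.558000·cos 21.928° = 50.610940
roll angle φ = 6.779° = 0.11831587 rad
x = r_b·(cos φ + φ·sin φ) = 50.963943
y = r_b·(sin φ − φ·cos φ) = 0.027903

x=50.963943 y=0.027903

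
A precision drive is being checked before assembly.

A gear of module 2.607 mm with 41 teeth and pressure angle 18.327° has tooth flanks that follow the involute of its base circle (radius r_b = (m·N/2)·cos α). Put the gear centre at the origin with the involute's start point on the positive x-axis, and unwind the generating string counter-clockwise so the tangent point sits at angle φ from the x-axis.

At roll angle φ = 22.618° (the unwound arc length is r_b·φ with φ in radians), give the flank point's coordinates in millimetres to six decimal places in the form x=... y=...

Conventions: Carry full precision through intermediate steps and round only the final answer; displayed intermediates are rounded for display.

x=54.532983 y=1.024185

class = single-mesh tooth geometry [base-circle involute, m = 2.607, 41T]
pitch radius r_p = m·N/2 = 2.607·41/2 = 53.443500
base radius r_b = r_p·cos α = 53.443500·cos 18.327° = 50.732707
roll angle φ = 22.618° = 0.39475857 rad
x = r_b·(cos φ + φ·sin φ) = 54.532983
y = r_b·(sin φ − φ·cos φ) = 1.024185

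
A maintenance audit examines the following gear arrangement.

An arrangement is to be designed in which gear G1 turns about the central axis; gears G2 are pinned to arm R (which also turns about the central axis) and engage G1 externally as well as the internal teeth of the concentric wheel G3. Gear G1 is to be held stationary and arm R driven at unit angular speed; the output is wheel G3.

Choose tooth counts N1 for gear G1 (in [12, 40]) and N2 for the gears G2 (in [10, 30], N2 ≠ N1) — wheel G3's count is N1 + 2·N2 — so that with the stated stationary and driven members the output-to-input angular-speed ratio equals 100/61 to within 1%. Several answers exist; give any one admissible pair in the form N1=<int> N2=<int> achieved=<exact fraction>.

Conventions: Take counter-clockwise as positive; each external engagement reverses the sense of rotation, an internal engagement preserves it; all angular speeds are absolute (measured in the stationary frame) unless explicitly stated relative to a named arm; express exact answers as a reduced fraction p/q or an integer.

topology: planetary set — design target 100/61, arm = carrier (Willis)
Willis with ω_sun = 0: ω_ring/ω_arm = (N1+N3)/N3; set equal to 100/61  ⇒  N3/N1 = 1/(100/61 − 1) = 61/39
N3 = N1 + 2·N2  ⇒  N2/N1 = (N3/N1 − 1)/2 = (61/39 − 1)/2 = 11/39
smallest multiple with N1 ≥ 12 and N2 ≥ 10: k = 1  ⇒  N1 = 1·39 = 39, N2 = 1·11 = 11 (N1 ≤ 40, N2 ≤ 30, N2 ≠ N1 ✓), N3 = 39 + 2·11 = 61
check: (N1+N3)/N3 with N1 = 39, N3 = 61 gives 100/61; |achieved − target| = 0 ≤ 1/61 ✓

N1=39 N2=11 achieved=100/61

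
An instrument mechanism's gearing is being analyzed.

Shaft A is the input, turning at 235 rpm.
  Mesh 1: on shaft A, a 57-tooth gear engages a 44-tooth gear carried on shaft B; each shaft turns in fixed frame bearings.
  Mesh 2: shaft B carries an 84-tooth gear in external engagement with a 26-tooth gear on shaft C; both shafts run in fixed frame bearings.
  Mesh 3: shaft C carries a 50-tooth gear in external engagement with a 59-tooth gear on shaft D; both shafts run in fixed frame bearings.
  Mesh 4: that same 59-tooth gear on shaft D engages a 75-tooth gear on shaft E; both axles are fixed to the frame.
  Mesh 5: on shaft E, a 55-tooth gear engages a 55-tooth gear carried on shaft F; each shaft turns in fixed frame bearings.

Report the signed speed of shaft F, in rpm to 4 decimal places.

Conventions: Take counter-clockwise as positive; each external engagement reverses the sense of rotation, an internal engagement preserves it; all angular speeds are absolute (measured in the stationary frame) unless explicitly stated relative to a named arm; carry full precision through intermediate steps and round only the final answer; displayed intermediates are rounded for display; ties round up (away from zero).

-655.6993 rpm

class = fixed-axis compound train [5 meshes; 5 ratios multiply, 5 sense flips]
mesh 1 [57T→44T]: ω = 235.0000×57/44 = 304.4318 rpm, sense flips to −
mesh 2 [84T→26T]: ω = 304.4318×84/26 = 983.5490 rpm, sense flips to +
mesh 3 [50T→59T]: ω = 983.5490×50/59 = 833.5161 rpm, sense flips to −
mesh 4 [59T→75T]: ω = 833.5161×59/75 = 655.6993 rpm, sense flips to +
mesh 5 [55T→55T]: ω = 655.6993×55/55 = 655.6993 rpm, sense flips to −
signed output speed = -655.6993 rpm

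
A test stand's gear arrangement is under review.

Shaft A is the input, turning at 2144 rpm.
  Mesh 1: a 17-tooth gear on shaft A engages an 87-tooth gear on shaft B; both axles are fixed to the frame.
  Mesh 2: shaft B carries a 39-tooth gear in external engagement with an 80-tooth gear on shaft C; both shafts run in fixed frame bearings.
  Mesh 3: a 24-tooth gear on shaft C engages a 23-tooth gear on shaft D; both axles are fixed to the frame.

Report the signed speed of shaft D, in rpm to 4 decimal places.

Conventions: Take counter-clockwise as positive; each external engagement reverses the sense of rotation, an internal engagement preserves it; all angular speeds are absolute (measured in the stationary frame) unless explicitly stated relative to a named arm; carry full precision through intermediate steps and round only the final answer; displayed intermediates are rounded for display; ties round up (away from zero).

recognized (4 fixed axles, 3 meshes): fixed-axis compound train
mesh 1 [17T→87T]: ω = 2144.0000×17/87 = 418.9425 rpm, sense flips to −
mesh 2 [39T→80T]: ω = 418.9425×39/80 = 204.2345 rpm, sense flips to +
mesh 3 [24T→23T]: ω = 204.2345×24/23 = 213.1142 rpm, sense flips to −
signed output speed = -213.1142 rpm

-213.1142 rpm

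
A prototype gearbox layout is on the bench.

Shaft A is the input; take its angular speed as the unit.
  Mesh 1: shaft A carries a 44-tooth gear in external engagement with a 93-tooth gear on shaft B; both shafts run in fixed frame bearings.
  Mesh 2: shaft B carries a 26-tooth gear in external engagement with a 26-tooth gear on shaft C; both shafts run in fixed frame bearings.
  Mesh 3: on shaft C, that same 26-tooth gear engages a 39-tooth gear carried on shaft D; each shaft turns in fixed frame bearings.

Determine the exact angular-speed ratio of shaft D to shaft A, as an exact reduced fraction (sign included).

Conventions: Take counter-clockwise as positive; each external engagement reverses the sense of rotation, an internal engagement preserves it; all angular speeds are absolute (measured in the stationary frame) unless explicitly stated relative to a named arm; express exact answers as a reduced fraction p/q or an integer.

class = fixed-axis compound train [3 meshes; 3 ratios multiply, 3 sense flips]
mesh 1 [44T→93T]: running ratio 44/93, sense −
mesh 2 [26T→26T]: running ratio 44/93, sense +
mesh 3 [26T→39T]: running ratio 88/279, sense −
ω_out/ω_in = -88/279

-88/279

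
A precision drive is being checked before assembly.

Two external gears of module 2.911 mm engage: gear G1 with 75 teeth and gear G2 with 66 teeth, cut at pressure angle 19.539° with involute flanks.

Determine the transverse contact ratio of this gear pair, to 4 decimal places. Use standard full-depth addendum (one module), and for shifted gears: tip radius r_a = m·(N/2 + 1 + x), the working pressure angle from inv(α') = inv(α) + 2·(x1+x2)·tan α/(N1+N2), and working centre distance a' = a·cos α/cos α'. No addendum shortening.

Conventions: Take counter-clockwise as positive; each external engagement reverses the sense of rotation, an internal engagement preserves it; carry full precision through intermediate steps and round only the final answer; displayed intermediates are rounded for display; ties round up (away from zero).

1.8362

topology: single-mesh involute geometry — m = 2.911, 75T/66T pair
base radii: r_b1 = 102.876275, r_b2 = 90.531122
tip radii: r_a1 = 112.073500, r_a2 = 98.974000
no profile shift: α' = α, a' = a
action lengths: √(r_a1²−r_b1²) = 44.462811, √(r_a2²−r_b2²) = 39.999609
base pitch p_b = π·m·cos α = 8.618543
CR = (44.462811 + 39.999609 − 205.225500·sin 19.53900°)/8.618543 = 1.836166
contact ratio ≈ 1.8362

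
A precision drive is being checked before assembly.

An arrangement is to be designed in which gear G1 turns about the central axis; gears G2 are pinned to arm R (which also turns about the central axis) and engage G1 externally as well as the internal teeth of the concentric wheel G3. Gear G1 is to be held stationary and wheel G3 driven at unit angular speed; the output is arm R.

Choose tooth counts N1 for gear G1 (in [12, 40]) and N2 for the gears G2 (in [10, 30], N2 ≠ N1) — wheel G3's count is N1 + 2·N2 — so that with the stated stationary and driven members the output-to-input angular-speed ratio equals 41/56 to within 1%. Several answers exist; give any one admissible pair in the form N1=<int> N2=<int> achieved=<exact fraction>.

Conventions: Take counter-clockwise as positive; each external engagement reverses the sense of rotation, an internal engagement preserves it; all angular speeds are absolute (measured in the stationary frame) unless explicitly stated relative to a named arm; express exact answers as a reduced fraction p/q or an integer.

class = planetary set [ratio 41/56 wanted; Willis about the carrier]
Willis with ω_sun = 0: ω_arm/ω_ring = N3/(N1+N3); set equal to 41/56  ⇒  N3/N1 = (41/56)/(1 − 41/56) = 41/15
N3 = N1 + 2·N2  ⇒  N2/N1 = (N3/N1 − 1)/2 = (41/15 − 1)/2 = 13/15
smallest multiple with N1 ≥ 12 and N2 ≥ 10: k = 1  ⇒  N1 = 1·15 = 15, N2 = 1·13 = 13 (N1 ≤ 40, N2 ≤ 30, N2 ≠ N1 ✓), N3 = 15 + 2·13 = 41
check: N3/(N1+N3) with N1 = 15, N3 = 41 gives 41/56; |achieved − target| = 0 ≤ 41/5600 ✓

N1=15 N2=13 achieved=41/56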